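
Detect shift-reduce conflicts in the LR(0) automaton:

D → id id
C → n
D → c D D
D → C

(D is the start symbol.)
Augment with D' → D and build the canonical LR(0) collection (I0 = CLOSURE({[D' → . D]}), then GOTO on every symbol after a dot until no new states appear). It has 9 states:
  I0: { [C → . n], [D → . C], [D → . c D D], [D → . id id], [D' → . D] }  — shift
  I1: { [D → C .] }  — reduce
  I2: { [D' → D .] }  — accept
  I3: { [C → . n], [D → . C], [D → . c D D], [D → . id id], [D → c . D D] }  — shift
  I4: { [D → id . id] }  — shift
  I5: { [C → n .] }  — reduce
  I6: { [D → id id .] }  — reduce
  I7: { [C → . n], [D → . C], [D → . c D D], [D → . id id], [D → c D . D] }  — shift
  I8: { [D → c D D .] }  — reduce

No state contains both a complete item and a shift item.

Answer: No shift-reduce conflicts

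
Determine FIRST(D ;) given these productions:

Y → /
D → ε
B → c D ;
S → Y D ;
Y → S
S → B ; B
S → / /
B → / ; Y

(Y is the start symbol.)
{ ';' }

FIRST sets of the non-terminals involved (from the grammar, by fixed-point iteration):
  FIRST(D) = { ε }

To compute FIRST(D ;), process the symbols left to right:
Symbol D is a non-terminal. Add FIRST(D) \ {ε} = { }
D is nullable (ε ∈ FIRST(D)), continue to the next symbol.
Symbol ; is a terminal. Add ';' and stop.
FIRST(D ;) = { ';' }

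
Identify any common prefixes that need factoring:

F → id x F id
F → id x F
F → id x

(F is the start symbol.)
Yes, F has productions with common prefix 'id x'

Left-factoring is needed when two productions for the same non-terminal
share a common prefix on the right-hand side.

Productions for F:
  F → id x F id
  F → id x F
  F → id x

Found common prefix 'id x' in productions for F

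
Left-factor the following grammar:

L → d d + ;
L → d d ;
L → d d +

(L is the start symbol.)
Left-factoring transforms A → αβ₁ | αβ₂ into A → αA' and A' → β₁ | β₂
(α is the longest common prefix among the alternatives). Repeat until
no nonterminal has two alternatives with a common prefix.

Round 1: L has alternatives sharing prefix 'd d'. Introduce L': L → d d L'
  Add: L' → + ;
  Add: L' → ;
  Add: L' → +

Round 2: L' has alternatives sharing prefix '+'. Introduce L'': L' → + L''
  Add: L'' → ;
  Add: L'' → ε

No remaining common prefixes — done.

Resulting grammar:
L → d d L'
L' → + L''
L'' → ;
L'' → ε
L' → ;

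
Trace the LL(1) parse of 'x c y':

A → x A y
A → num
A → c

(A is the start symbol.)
Stack is shown with the top on the left.

Stack    Input    Action
------------------------
A $      x c y $  output A → x A y
x A y $  x c y $  match 'x'
A y $    c y $    output A → c
c y $    c y $    match 'c'
y $      y $      match 'y'
$        $        accept

The string is accepted.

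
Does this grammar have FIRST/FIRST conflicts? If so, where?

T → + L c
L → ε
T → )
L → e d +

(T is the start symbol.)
No FIRST/FIRST conflicts.

Productions for T:
  T → + L c: FIRST = { '+' }
  T → ): FIRST = { ')' }
Productions for L:
  L → ε: FIRST = { ε }
  L → e d +: FIRST = { 'e' }

All alternatives of each non-terminal have pairwise disjoint FIRST sets.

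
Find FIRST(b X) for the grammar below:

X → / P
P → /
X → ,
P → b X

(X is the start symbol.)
To compute FIRST(b X), process the symbols left to right:
Symbol b is a terminal. Add 'b' and stop.
FIRST(b X) = { 'b' }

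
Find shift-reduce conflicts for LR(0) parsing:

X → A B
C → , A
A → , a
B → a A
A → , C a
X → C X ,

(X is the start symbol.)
No shift-reduce conflicts

A shift-reduce conflict occurs when an LR(0) state has both:
  - a complete (reduce) item [A → α .] (dot at the end), and
  - a shift item [B → β . c γ] (dot before a terminal).

Augment with X' → X and build the canonical LR(0) collection (I0 = CLOSURE({[X' → . X]}), then GOTO on every symbol after a dot until no new states appear). It has 16 states:
  I0: { [A → . , C a], [A → . , a], [C → . , A], [X → . A B], [X → . C X ,], [X' → . X] }  — shift
  I1: { [A → , . C a], [A → , . a], [A → . , C a], [A → . , a], [C → , . A], [C → . , A] }  — shift
  I2: { [B → . a A], [X → A . B] }  — shift
  I3: { [A → . , C a], [A → . , a], [C → . , A], [X → . A B], [X → . C X ,], [X → C . X ,] }  — shift
  I4: { [X' → X .] }  — accept
  I5: { [X → C X . ,] }  — shift
  I6: { [X → C X , .] }  — reduce
  I7: { [X → A B .] }  — reduce
  I8: { [A → . , C a], [A → . , a], [B → a . A] }  — shift
  I9: { [A → , . C a], [A → , . a], [C → . , A] }  — shift
  I10: { [B → a A .] }  — reduce
  I11: { [A → . , C a], [A → . , a], [C → , . A] }  — shift
  I12: { [A → , C . a] }  — shift
  I13: { [A → , a .] }  — reduce
  I14: { [A → , C a .] }  — reduce
  I15: { [C → , A .] }  — reduce

No state contains both a complete item and a shift item.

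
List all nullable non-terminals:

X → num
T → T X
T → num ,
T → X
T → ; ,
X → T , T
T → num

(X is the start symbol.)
None

There are no ε-productions, so no non-terminal can derive ε.
No non-terminals are nullable.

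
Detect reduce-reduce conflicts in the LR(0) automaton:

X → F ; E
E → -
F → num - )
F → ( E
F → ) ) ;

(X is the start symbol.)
A reduce-reduce conflict occurs when an LR(0) state has two complete items [A → α .] and [B → β .] — both call for a reduction, and with no lookahead the parser cannot choose between them.

Augment with X' → X and build the canonical LR(0) collection (I0 = CLOSURE({[X' → . X]}), then GOTO on every symbol after a dot until no new states appear). It has 14 states:
  I0: { [F → . ( E], [F → . ) ) ;], [F → . num - )], [X → . F ; E], [X' → . X] }  — shift
  I1: { [E → . -], [F → ( . E] }  — shift
  I2: { [F → ) . ) ;] }  — shift
  I3: { [X → F . ; E] }  — shift
  I4: { [X' → X .] }  — accept
  I5: { [F → num . - )] }  — shift
  I6: { [F → num - . )] }  — shift
  I7: { [F → num - ) .] }  — reduce
  I8: { [E → . -], [X → F ; . E] }  — shift
  I9: { [E → - .] }  — reduce
  I10: { [X → F ; E .] }  — reduce
  I11: { [F → ) ) . ;] }  — shift
  I12: { [F → ) ) ; .] }  — reduce
  I13: { [F → ( E .] }  — reduce

No state contains more than one complete item.

Answer: No reduce-reduce conflicts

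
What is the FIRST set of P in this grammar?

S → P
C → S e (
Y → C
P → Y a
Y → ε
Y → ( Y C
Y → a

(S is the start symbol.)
{ '(', 'a' }

To compute FIRST(P), examine every production with P on the left-hand side, reading each right-hand side left to right until a non-nullable symbol is reached.

FIRST sets of the other non-terminals involved (by the same procedure, iterated to a fixed point):
  FIRST(Y) = { '(', 'a', ε }

From P → Y a:
  - Y is a non-terminal: add FIRST(Y) \ {ε} = { '(', 'a' }
    Y is nullable, so continue to the next symbol
  - a is a terminal: add 'a' and stop

Collecting: FIRST(P) = { '(', 'a' }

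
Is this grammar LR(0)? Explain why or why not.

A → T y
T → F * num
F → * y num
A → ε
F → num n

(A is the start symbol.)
Augment with A' → A and build the canonical LR(0) collection (I0 = CLOSURE({[A' → . A]}), then GOTO on every symbol after a dot until no new states appear). It has 12 states:
  I0: { [A → . T y], [A → .], [A' → . A], [F → . * y num], [F → . num n], [T → . F * num] }  — shift, reduce
  I1: { [F → * . y num] }  — shift
  I2: { [A' → A .] }  — accept
  I3: { [T → F . * num] }  — shift
  I4: { [A → T . y] }  — shift
  I5: { [F → num . n] }  — shift
  I6: { [F → num n .] }  — reduce
  I7: { [A → T y .] }  — reduce
  I8: { [T → F * . num] }  — shift
  I9: { [T → F * num .] }  — reduce
  I10: { [F → * y . num] }  — shift
  I11: { [F → * y num .] }  — reduce

Conflict in state I0:
  Shift-reduce conflict between [A → .] and [F → . * y num]
So the grammar is NOT LR(0).

Answer: No. Shift-reduce conflict between [A → .] and [F → . * y num]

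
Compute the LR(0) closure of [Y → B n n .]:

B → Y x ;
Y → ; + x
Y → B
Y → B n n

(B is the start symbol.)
{ [Y → B n n .] }

Start with: [Y → B n n .]
The dot is at the end, so nothing is added.

CLOSURE = { [Y → B n n .] }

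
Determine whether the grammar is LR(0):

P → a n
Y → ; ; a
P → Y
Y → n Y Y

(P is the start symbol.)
Yes, the grammar is LR(0)

Augment with P' → P and build the canonical LR(0) collection (I0 = CLOSURE({[P' → . P]}), then GOTO on every symbol after a dot until no new states appear). It has 11 states:
  I0: { [P → . Y], [P → . a n], [P' → . P], [Y → . ; ; a], [Y → . n Y Y] }  — shift
  I1: { [Y → ; . ; a] }  — shift
  I2: { [P' → P .] }  — accept
  I3: { [P → Y .] }  — reduce
  I4: { [P → a . n] }  — shift
  I5: { [Y → . ; ; a], [Y → . n Y Y], [Y → n . Y Y] }  — shift
  I6: { [Y → . ; ; a], [Y → . n Y Y], [Y → n Y . Y] }  — shift
  I7: { [Y → n Y Y .] }  — reduce
  I8: { [P → a n .] }  — reduce
  I9: { [Y → ; ; . a] }  — shift
  I10: { [Y → ; ; a .] }  — reduce

Every state is either a pure shift/goto state or contains exactly one complete item and nothing to shift — no conflicts. The grammar is LR(0).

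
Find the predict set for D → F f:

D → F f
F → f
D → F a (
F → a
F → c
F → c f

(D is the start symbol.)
{ 'a', 'c', 'f' }

PREDICT(D → F f) = (FIRST(RHS) \ {ε}) ∪ (FOLLOW(D) if ε ∈ FIRST(RHS), i.e. RHS ⇒* ε)
FIRST(F) = { 'a', 'c', 'f' }
FIRST(F f) = { 'a', 'c', 'f' }
ε ∉ FIRST(F f), so FOLLOW(D) is not added.
PREDICT(D → F f) = { 'a', 'c', 'f' }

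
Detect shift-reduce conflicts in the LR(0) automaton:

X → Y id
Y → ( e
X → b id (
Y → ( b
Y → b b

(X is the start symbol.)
No shift-reduce conflicts

A shift-reduce conflict occurs when an LR(0) state has both:
  - a complete (reduce) item [A → α .] (dot at the end), and
  - a shift item [B → β . c γ] (dot before a terminal).

Augment with X' → X and build the canonical LR(0) collection (I0 = CLOSURE({[X' → . X]}), then GOTO on every symbol after a dot until no new states appear). It has 11 states:
  I0: { [X → . Y id], [X → . b id (], [X' → . X], [Y → . ( b], [Y → . ( e], [Y → . b b] }  — shift
  I1: { [Y → ( . b], [Y → ( . e] }  — shift
  I2: { [X' → X .] }  — accept
  I3: { [X → Y . id] }  — shift
  I4: { [X → b . id (], [Y → b . b] }  — shift
  I5: { [Y → b b .] }  — reduce
  I6: { [X → b id . (] }  — shift
  I7: { [X → b id ( .] }  — reduce
  I8: { [X → Y id .] }  — reduce
  I9: { [Y → ( b .] }  — reduce
  I10: { [Y → ( e .] }  — reduce

No state contains both a complete item and a shift item.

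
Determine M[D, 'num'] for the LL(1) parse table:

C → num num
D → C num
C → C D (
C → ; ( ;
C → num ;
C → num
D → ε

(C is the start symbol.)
D → C num

To find M[D, 'num'], we find productions for D where 'num' is in the predict set (PREDICT(N → α) = (FIRST(α) \ {ε}) ∪ (FOLLOW(N) if α ⇒* ε)).

Relevant sets:
  FIRST(C) = { ';', 'num' }
  FOLLOW(D) = { '(' }

D → C num: PREDICT = { ';', 'num' }
  'num' is in predict set, so this production goes in M[D, 'num']
D → ε: PREDICT = { '(' }

M[D, 'num'] = D → C num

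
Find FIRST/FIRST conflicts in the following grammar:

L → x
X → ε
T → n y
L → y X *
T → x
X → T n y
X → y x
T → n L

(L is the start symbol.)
Yes. T → n y / T → n L on { 'n' }

FIRST sets of the non-terminals at (or reachable through a nullable prefix from) the front of some alternative:
  FIRST(T) = { 'n', 'x' }

Productions for L:
  L → x: FIRST = { 'x' }
  L → y X *: FIRST = { 'y' }
Productions for X:
  X → ε: FIRST = { ε }
  X → T n y: FIRST = { 'n', 'x' }
  X → y x: FIRST = { 'y' }
Productions for T:
  T → n y: FIRST = { 'n' }
  T → x: FIRST = { 'x' }
  T → n L: FIRST = { 'n' }

Conflict for T: T → n y and T → n L
  Overlap: { 'n' }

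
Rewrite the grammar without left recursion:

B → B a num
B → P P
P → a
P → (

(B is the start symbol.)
B is directly left-recursive. The standard transformation for
  A → A α₁ | ... | A α_m | β₁ | ... | β_n
is
  A  → β₁ A' | ... | β_n A'
  A' → α₁ A' | ... | α_m A' | ε

B → P P becomes B → P P B'
B → B a num becomes B' → a num B'
Add B' → ε

Productions for other non-terminals are unchanged:
  P → a
  P → (

Resulting grammar:
B → P P B'
B' → a num B'
B' → ε
P → a
P → (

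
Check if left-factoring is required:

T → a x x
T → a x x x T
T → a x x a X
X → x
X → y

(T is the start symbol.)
Left-factoring is needed when two productions for the same non-terminal
share a common prefix on the right-hand side.

Productions for T:
  T → a x x
  T → a x x x T
  T → a x x a X
Productions for X:
  X → x
  X → y

Found common prefix 'a x x' in productions for T

Answer: Yes, T has productions with common prefix 'a x x'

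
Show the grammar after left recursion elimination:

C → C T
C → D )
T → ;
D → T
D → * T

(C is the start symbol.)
C → D ) C'
C' → T C'
C' → ε
T → ;
D → T
D → * T

C is directly left-recursive. The standard transformation for
  A → A α₁ | ... | A α_m | β₁ | ... | β_n
is
  A  → β₁ A' | ... | β_n A'
  A' → α₁ A' | ... | α_m A' | ε

C → D ) becomes C → D ) C'
C → C T becomes C' → T C'
Add C' → ε

Productions for other non-terminals are unchanged:
  T → ;
  D → T
  D → * T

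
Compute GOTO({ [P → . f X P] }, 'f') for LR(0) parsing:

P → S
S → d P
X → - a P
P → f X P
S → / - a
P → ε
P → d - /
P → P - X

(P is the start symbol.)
{ [P → f . X P], [X → . - a P] }

GOTO(I, 'f') = CLOSURE({ [A → αX.β] : [A → α.Xβ] ∈ I, X = 'f' })

Items with dot before 'f', with the dot advanced:
  [P → . f X P] → [P → f . X P]
Closure of the advanced items:
  [P → f . X P] has the dot before X: add [X → . - a P]

GOTO = { [P → f . X P], [X → . - a P] }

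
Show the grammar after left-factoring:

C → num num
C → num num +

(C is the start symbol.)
Left-factoring transforms A → αβ₁ | αβ₂ into A → αA' and A' → β₁ | β₂
(α is the longest common prefix among the alternatives). Repeat until
no nonterminal has two alternatives with a common prefix.

Round 1: C has alternatives sharing prefix 'num num'. Introduce C': C → num num C'
  Add: C' → ε
  Add: C' → +

No remaining common prefixes — done.

Resulting grammar:
C → num num C'
C' → ε
C' → +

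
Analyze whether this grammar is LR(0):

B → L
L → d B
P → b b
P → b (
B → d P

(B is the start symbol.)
Yes, the grammar is LR(0)

Augment with B' → B and build the canonical LR(0) collection (I0 = CLOSURE({[B' → . B]}), then GOTO on every symbol after a dot until no new states appear). It has 9 states:
  I0: { [B → . L], [B → . d P], [B' → . B], [L → . d B] }  — shift
  I1: { [B' → B .] }  — accept
  I2: { [B → L .] }  — reduce
  I3: { [B → . L], [B → . d P], [B → d . P], [L → . d B], [L → d . B], [P → . b (], [P → . b b] }  — shift
  I4: { [L → d B .] }  — reduce
  I5: { [B → d P .] }  — reduce
  I6: { [P → b . (], [P → b . b] }  — shift
  I7: { [P → b ( .] }  — reduce
  I8: { [P → b b .] }  — reduce

Every state is either a pure shift/goto state or contains exactly one complete item and nothing to shift — no conflicts. The grammar is LR(0).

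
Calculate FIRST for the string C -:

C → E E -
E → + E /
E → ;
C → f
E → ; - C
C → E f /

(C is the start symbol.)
FIRST sets of the non-terminals involved (from the grammar, by fixed-point iteration):
  FIRST(C) = { '+', ';', 'f' }

To compute FIRST(C -), process the symbols left to right:
Symbol C is a non-terminal. Add FIRST(C) \ {ε} = { '+', ';', 'f' }
C is not nullable (ε ∉ FIRST(C)), so stop here.
FIRST(C -) = { '+', ';', 'f' }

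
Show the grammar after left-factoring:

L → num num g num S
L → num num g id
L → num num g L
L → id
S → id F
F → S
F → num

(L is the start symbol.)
L → num num g L'
L' → num S
L' → id
L' → L
L → id
S → id F
F → S
F → num

Left-factoring transforms A → αβ₁ | αβ₂ into A → αA' and A' → β₁ | β₂
(α is the longest common prefix among the alternatives). Repeat until
no nonterminal has two alternatives with a common prefix.

Round 1: L has alternatives sharing prefix 'num num g'. Introduce L': L → num num g L'
  Add: L' → num S
  Add: L' → id
  Add: L' → L

No remaining common prefixes — done.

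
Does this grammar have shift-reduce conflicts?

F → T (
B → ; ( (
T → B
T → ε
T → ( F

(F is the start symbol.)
Augment with F' → F and build the canonical LR(0) collection (I0 = CLOSURE({[F' → . F]}), then GOTO on every symbol after a dot until no new states appear). It has 10 states:
  I0: { [B → . ; ( (], [F → . T (], [F' → . F], [T → . ( F], [T → . B], [T → .] }  — shift, reduce
  I1: { [B → . ; ( (], [F → . T (], [T → ( . F], [T → . ( F], [T → . B], [T → .] }  — shift, reduce
  I2: { [B → ; . ( (] }  — shift
  I3: { [T → B .] }  — reduce
  I4: { [F' → F .] }  — accept
  I5: { [F → T . (] }  — shift
  I6: { [F → T ( .] }  — reduce
  I7: { [B → ; ( . (] }  — shift
  I8: { [B → ; ( ( .] }  — reduce
  I9: { [T → ( F .] }  — reduce

I0 contains reduce item [T → .] and shift items [B → . ; ( (], [T → . ( F] — shift-reduce conflict.
I1 contains reduce item [T → .] and shift items [B → . ; ( (], [T → . ( F] — shift-reduce conflict.

Answer: Yes — I0: [T → .] vs [B → . ; ( (]; I1: [T → .] vs [B → . ; ( (]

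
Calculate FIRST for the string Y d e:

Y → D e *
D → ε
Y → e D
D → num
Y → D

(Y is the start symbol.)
FIRST sets of the non-terminals involved (from the grammar, by fixed-point iteration):
  FIRST(Y) = { 'e', 'num', ε }

To compute FIRST(Y d e), process the symbols left to right:
Symbol Y is a non-terminal. Add FIRST(Y) \ {ε} = { 'e', 'num' }
Y is nullable (ε ∈ FIRST(Y)), continue to the next symbol.
Symbol d is a terminal. Add 'd' and stop.
FIRST(Y d e) = { 'd', 'e', 'num' }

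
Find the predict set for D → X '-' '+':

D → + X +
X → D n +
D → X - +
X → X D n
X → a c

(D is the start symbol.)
{ '+', 'a' }

PREDICT(D → X '-' '+') = (FIRST(RHS) \ {ε}) ∪ (FOLLOW(D) if ε ∈ FIRST(RHS), i.e. RHS ⇒* ε)
FIRST(X) = { '+', 'a' }
FIRST(X '-' '+') = { '+', 'a' }
ε ∉ FIRST(X '-' '+'), so FOLLOW(D) is not added.
PREDICT(D → X '-' '+') = { '+', 'a' }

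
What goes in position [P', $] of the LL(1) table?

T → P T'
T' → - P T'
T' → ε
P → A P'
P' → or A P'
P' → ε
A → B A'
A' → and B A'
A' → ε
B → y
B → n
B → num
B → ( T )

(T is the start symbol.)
P' → ε

To find M[P', $], we find productions for P' where $ is in the predict set (PREDICT(N → α) = (FIRST(α) \ {ε}) ∪ (FOLLOW(N) if α ⇒* ε)).

Relevant sets:
  FOLLOW(P') = { $, ')', '-' }

P' → or A P': PREDICT = { 'or' }
P' → ε: PREDICT = { $, ')', '-' }
  $ is in predict set, so this production goes in M[P', $]

M[P', $] = P' → ε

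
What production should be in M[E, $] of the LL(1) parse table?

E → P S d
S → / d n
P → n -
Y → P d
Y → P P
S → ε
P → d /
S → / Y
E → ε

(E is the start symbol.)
To find M[E, $], we find productions for E where $ is in the predict set (PREDICT(N → α) = (FIRST(α) \ {ε}) ∪ (FOLLOW(N) if α ⇒* ε)).

Relevant sets:
  FIRST(P) = { 'd', 'n' }
  FOLLOW(E) = { $ }

E → P S d: PREDICT = { 'd', 'n' }
E → ε: PREDICT = { $ }
  $ is in predict set, so this production goes in M[E, $]

M[E, $] = E → ε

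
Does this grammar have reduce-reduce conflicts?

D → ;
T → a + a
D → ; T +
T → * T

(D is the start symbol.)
No reduce-reduce conflicts

A reduce-reduce conflict occurs when an LR(0) state has two complete items [A → α .] and [B → β .] — both call for a reduction, and with no lookahead the parser cannot choose between them.

Augment with D' → D and build the canonical LR(0) collection (I0 = CLOSURE({[D' → . D]}), then GOTO on every symbol after a dot until no new states appear). It has 10 states:
  I0: { [D → . ; T +], [D → . ;], [D' → . D] }  — shift
  I1: { [D → ; . T +], [D → ; .], [T → . * T], [T → . a + a] }  — shift, reduce
  I2: { [D' → D .] }  — accept
  I3: { [T → * . T], [T → . * T], [T → . a + a] }  — shift
  I4: { [D → ; T . +] }  — shift
  I5: { [T → a . + a] }  — shift
  I6: { [T → a + . a] }  — shift
  I7: { [T → a + a .] }  — reduce
  I8: { [D → ; T + .] }  — reduce
  I9: { [T → * T .] }  — reduce

No state contains more than one complete item.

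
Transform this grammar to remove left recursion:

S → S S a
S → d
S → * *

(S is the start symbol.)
S → d S'
S → * * S'
S' → S a S'
S' → ε

S is directly left-recursive. The standard transformation for
  A → A α₁ | ... | A α_m | β₁ | ... | β_n
is
  A  → β₁ A' | ... | β_n A'
  A' → α₁ A' | ... | α_m A' | ε

S → d becomes S → d S'
S → * * becomes S → * * S'
S → S S a becomes S' → S a S'
Add S' → ε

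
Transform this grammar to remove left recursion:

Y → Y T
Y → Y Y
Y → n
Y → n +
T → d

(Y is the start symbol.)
Y is directly left-recursive. The standard transformation for
  A → A α₁ | ... | A α_m | β₁ | ... | β_n
is
  A  → β₁ A' | ... | β_n A'
  A' → α₁ A' | ... | α_m A' | ε

Y → n becomes Y → n Y'
Y → n + becomes Y → n + Y'
Y → Y T becomes Y' → T Y'
Y → Y Y becomes Y' → Y Y'
Add Y' → ε

Productions for other non-terminals are unchanged:
  T → d

Resulting grammar:
Y → n Y'
Y → n + Y'
Y' → T Y'
Y' → Y Y'
Y' → ε
T → d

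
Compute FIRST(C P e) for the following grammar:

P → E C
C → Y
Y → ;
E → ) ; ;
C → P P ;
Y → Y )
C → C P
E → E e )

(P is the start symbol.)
{ ')', ';' }

FIRST sets of the non-terminals involved (from the grammar, by fixed-point iteration):
  FIRST(C) = { ')', ';' }

To compute FIRST(C P e), process the symbols left to right:
Symbol C is a non-terminal. Add FIRST(C) \ {ε} = { ')', ';' }
C is not nullable (ε ∉ FIRST(C)), so stop here.
FIRST(C P e) = { ')', ';' }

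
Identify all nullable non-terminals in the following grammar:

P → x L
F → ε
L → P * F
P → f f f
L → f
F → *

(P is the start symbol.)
{ 'F' }

A non-terminal is nullable if it can derive ε (the empty string): either it has an ε-production, or it has a production whose right-hand side consists entirely of nullable non-terminals.

ε-productions: F → ε
So F is immediately nullable.
No further non-terminal can be added: every production for the remaining non-terminals contains a terminal or a non-nullable non-terminal.
Nullable = { 'F' }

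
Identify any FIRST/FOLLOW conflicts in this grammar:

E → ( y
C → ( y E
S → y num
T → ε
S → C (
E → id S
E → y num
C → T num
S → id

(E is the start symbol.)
No FIRST/FOLLOW conflicts.

A FIRST/FOLLOW conflict occurs when a non-terminal N has a nullable alternative N → β (β ⇒* ε) and another alternative N → α with FIRST(α) ∩ FOLLOW(N) ≠ ∅: on such a lookahead the parser cannot decide between expanding α and letting N vanish via β.

Nullable non-terminals: T.
T has a nullable alternative but only one production, so nothing to check.

C, E, S have no nullable alternative, so no FIRST/FOLLOW check is needed there.

No FIRST/FOLLOW conflicts found.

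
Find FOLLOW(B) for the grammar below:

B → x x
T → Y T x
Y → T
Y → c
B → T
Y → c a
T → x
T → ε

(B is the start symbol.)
B is the start symbol, so $ ∈ FOLLOW(B).
B does not occur on any right-hand side.

Taking the union: FOLLOW(B) = { $ }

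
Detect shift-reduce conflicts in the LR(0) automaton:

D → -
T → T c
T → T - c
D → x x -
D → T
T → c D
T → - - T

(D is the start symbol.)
A shift-reduce conflict occurs when an LR(0) state has both:
  - a complete (reduce) item [A → α .] (dot at the end), and
  - a shift item [B → β . c γ] (dot before a terminal).

Augment with D' → D and build the canonical LR(0) collection (I0 = CLOSURE({[D' → . D]}), then GOTO on every symbol after a dot until no new states appear). It has 15 states:
  I0: { [D → . -], [D → . T], [D → . x x -], [D' → . D], [T → . - - T], [T → . T - c], [T → . T c], [T → . c D] }  — shift
  I1: { [D → - .], [T → - . - T] }  — shift, reduce
  I2: { [D' → D .] }  — accept
  I3: { [D → T .], [T → T . - c], [T → T . c] }  — shift, reduce
  I4: { [D → . -], [D → . T], [D → . x x -], [T → . - - T], [T → . T - c], [T → . T c], [T → . c D], [T → c . D] }  — shift
  I5: { [D → x . x -] }  — shift
  I6: { [D → x x . -] }  — shift
  I7: { [D → x x - .] }  — reduce
  I8: { [T → c D .] }  — reduce
  I9: { [T → T - . c] }  — shift
  I10: { [T → T c .] }  — reduce
  I11: { [T → T - c .] }  — reduce
  I12: { [T → - - . T], [T → . - - T], [T → . T - c], [T → . T c], [T → . c D] }  — shift
  I13: { [T → - . - T] }  — shift
  I14: { [T → - - T .], [T → T . - c], [T → T . c] }  — shift, reduce

I1 contains reduce item [D → - .] and shift item [T → - . - T] — shift-reduce conflict.
I3 contains reduce item [D → T .] and shift items [T → T . - c], [T → T . c] — shift-reduce conflict.
I14 contains reduce item [T → - - T .] and shift items [T → T . - c], [T → T . c] — shift-reduce conflict.

Answer: Yes — I1: [D → - .] vs [T → - . - T]; I3: [D → T .] vs [T → T . - c]; I14: [T → - - T .] vs [T → T . - c]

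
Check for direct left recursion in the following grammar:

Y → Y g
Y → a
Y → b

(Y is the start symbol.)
Y → Y g: LEFT RECURSIVE (starts with Y)
Y → a: starts with a
Y → b: starts with b

The grammar has direct left recursion on: Y.

Answer: Yes, Y is left-recursive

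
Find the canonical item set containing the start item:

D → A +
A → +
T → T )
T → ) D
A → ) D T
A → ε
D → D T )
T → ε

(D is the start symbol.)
First, augment the grammar with D' → D
I₀ = CLOSURE({ [D' → . D] }):
  [D' → . D] has the dot before D: add [D → . A +], [D → . D T )]
  [D → . A +] has the dot before A: add [A → . +], [A → . ) D T], [A → .]
No further items can be added.

I₀ = { [A → . ) D T], [A → . +], [A → .], [D → . A +], [D → . D T )], [D' → . D] }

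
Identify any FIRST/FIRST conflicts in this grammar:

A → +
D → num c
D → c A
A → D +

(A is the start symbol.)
A FIRST/FIRST conflict occurs when two productions N → α and N → β for the same non-terminal have FIRST(α) ∩ FIRST(β) ≠ ∅ (with ε ∈ FIRST of a nullable right-hand side, so two nullable alternatives also conflict).

FIRST sets of the non-terminals at (or reachable through a nullable prefix from) the front of some alternative:
  FIRST(D) = { 'c', 'num' }

Productions for A:
  A → +: FIRST = { '+' }
  A → D +: FIRST = { 'c', 'num' }
Productions for D:
  D → num c: FIRST = { 'num' }
  D → c A: FIRST = { 'c' }

All alternatives of each non-terminal have pairwise disjoint FIRST sets.

Answer: No FIRST/FIRST conflicts.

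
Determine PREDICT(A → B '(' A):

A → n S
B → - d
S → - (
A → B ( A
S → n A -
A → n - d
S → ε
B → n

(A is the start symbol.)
PREDICT(A → B '(' A) = (FIRST(RHS) \ {ε}) ∪ (FOLLOW(A) if ε ∈ FIRST(RHS), i.e. RHS ⇒* ε)
FIRST(B) = { '-', 'n' }
FIRST(B '(' A) = { '-', 'n' }
ε ∉ FIRST(B '(' A), so FOLLOW(A) is not added.
PREDICT(A → B '(' A) = { '-', 'n' }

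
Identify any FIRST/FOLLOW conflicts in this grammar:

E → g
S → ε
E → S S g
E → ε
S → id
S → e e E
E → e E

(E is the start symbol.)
A FIRST/FOLLOW conflict occurs when a non-terminal N has a nullable alternative N → β (β ⇒* ε) and another alternative N → α with FIRST(α) ∩ FOLLOW(N) ≠ ∅: on such a lookahead the parser cannot decide between expanding α and letting N vanish via β.

Nullable non-terminals: E, S.
FIRST sets used below: FIRST(S) = { 'e', 'id', ε }

E: nullable alternative(s) E → ε; FOLLOW(E) = { $, 'e', 'g', 'id' }
  E → g: FIRST \ {ε} = { 'g' } — overlaps FOLLOW(E) on { 'g' }: CONFLICT
  E → S S g: FIRST \ {ε} = { 'e', 'g', 'id' } — overlaps FOLLOW(E) on { 'e', 'g', 'id' }: CONFLICT
  E → ε: FIRST \ {ε} = { } — this is the only nullable alternative, skip
  E → e E: FIRST \ {ε} = { 'e' } — overlaps FOLLOW(E) on { 'e' }: CONFLICT

S: nullable alternative(s) S → ε; FOLLOW(S) = { 'e', 'g', 'id' }
  S → ε: FIRST \ {ε} = { } — this is the only nullable alternative, skip
  S → id: FIRST \ {ε} = { 'id' } — overlaps FOLLOW(S) on { 'id' }: CONFLICT
  S → e e E: FIRST \ {ε} = { 'e' } — overlaps FOLLOW(S) on { 'e' }: CONFLICT

So the grammar has 5 FIRST/FOLLOW conflicts (marked CONFLICT above).

Answer: Yes. E → g with FOLLOW(E) on { 'g' }; E → S S g with FOLLOW(E) on { 'e', 'g', 'id' }; E → e E with FOLLOW(E) on { 'e' }; S → id with FOLLOW(S) on { 'id' }; S → e e E with FOLLOW(S) on { 'e' }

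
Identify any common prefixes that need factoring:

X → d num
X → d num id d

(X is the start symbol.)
Left-factoring is needed when two productions for the same non-terminal
share a common prefix on the right-hand side.

Productions for X:
  X → d num
  X → d num id d

Found common prefix 'd num' in productions for X

Answer: Yes, X has productions with common prefix 'd num'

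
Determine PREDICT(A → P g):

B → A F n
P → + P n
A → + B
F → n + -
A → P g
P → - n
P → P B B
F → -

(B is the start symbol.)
PREDICT(A → P g) = (FIRST(RHS) \ {ε}) ∪ (FOLLOW(A) if ε ∈ FIRST(RHS), i.e. RHS ⇒* ε)
FIRST(P) = { '+', '-' }
FIRST(P g) = { '+', '-' }
ε ∉ FIRST(P g), so FOLLOW(A) is not added.
PREDICT(A → P g) = { '+', '-' }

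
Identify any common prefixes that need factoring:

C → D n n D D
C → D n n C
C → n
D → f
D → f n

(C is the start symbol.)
Yes, C has productions with common prefix 'D n n'; D has productions with common prefix 'f'

Left-factoring is needed when two productions for the same non-terminal
share a common prefix on the right-hand side.

Productions for C:
  C → D n n D D
  C → D n n C
  C → n
Productions for D:
  D → f
  D → f n

Found common prefix 'D n n' in productions for C
Found common prefix 'f' in productions for D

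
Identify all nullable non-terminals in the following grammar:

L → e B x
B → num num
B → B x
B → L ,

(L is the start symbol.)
None

A non-terminal is nullable if it can derive ε (the empty string): either it has an ε-production, or it has a production whose right-hand side consists entirely of nullable non-terminals.

There are no ε-productions, so no non-terminal can derive ε.
No non-terminals are nullable.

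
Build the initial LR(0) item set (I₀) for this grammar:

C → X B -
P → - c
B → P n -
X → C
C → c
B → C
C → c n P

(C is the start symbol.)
{ [C → . X B -], [C → . c n P], [C → . c], [C' → . C], [X → . C] }

First, augment the grammar with C' → C
I₀ = CLOSURE({ [C' → . C] }):
  [C' → . C] has the dot before C: add [C → . X B -], [C → . c], [C → . c n P]
  [C → . X B -] has the dot before X: add [X → . C]
No further items can be added.

I₀ = { [C → . X B -], [C → . c n P], [C → . c], [C' → . C], [X → . C] }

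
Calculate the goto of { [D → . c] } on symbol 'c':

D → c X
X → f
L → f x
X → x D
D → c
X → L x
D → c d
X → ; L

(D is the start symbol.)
{ [D → c .] }

GOTO(I, 'c') = CLOSURE({ [A → αX.β] : [A → α.Xβ] ∈ I, X = 'c' })

Items with dot before 'c', with the dot advanced:
  [D → . c] → [D → c .]
Closure adds nothing (no advanced item has the dot before a non-terminal).

GOTO = { [D → c .] }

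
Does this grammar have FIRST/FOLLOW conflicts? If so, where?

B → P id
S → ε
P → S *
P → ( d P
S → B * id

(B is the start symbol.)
Nullable non-terminals: S.
FIRST sets used below: FIRST(B) = { '(', '*' }

S: nullable alternative(s) S → ε; FOLLOW(S) = { '*' }
  S → ε: FIRST \ {ε} = { } — this is the only nullable alternative, skip
  S → B * id: FIRST \ {ε} = { '(', '*' } — overlaps FOLLOW(S) on { '*' }: CONFLICT

B, P have no nullable alternative, so no FIRST/FOLLOW check is needed there.

So the grammar has 1 FIRST/FOLLOW conflict (marked CONFLICT above).

Answer: Yes. S → B '*' id with FOLLOW(S) on { '*' }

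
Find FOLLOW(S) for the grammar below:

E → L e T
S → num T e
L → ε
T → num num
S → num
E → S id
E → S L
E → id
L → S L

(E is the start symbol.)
{ $, 'e', 'id', 'num' }

To compute FOLLOW(S), find every occurrence of S on a right-hand side N → α S β: add FIRST(β) \ {ε}, and if β is empty or nullable also add FOLLOW(N). Iterate to a fixed point.

In E → S id: S is followed by id, add FIRST(id) \ {ε} = { 'id' }
In E → S L: S is followed by L, add FIRST(L) \ {ε} = { 'num' }
  L is nullable, so also add FOLLOW(E)
In L → S L: S is followed by L, add FIRST(L) \ {ε} = { 'num' }
  L is nullable, so also add FOLLOW(L)

The FOLLOW sets referred to above (computed the same way, to a fixed point):
  FOLLOW(E) = { $ }
  FOLLOW(L) = { $, 'e' }

Taking the union: FOLLOW(S) = { $, 'e', 'id', 'num' }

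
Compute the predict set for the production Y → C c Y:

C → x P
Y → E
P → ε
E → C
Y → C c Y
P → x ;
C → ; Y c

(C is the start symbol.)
PREDICT(Y → C c Y) = (FIRST(RHS) \ {ε}) ∪ (FOLLOW(Y) if ε ∈ FIRST(RHS), i.e. RHS ⇒* ε)
FIRST(C) = { ';', 'x' }
FIRST(C c Y) = { ';', 'x' }
ε ∉ FIRST(C c Y), so FOLLOW(Y) is not added.
PREDICT(Y → C c Y) = { ';', 'x' }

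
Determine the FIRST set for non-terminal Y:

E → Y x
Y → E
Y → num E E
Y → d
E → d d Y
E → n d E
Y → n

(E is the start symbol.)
To compute FIRST(Y), examine every production with Y on the left-hand side, reading each right-hand side left to right until a non-nullable symbol is reached.

FIRST sets of the other non-terminals involved (by the same procedure, iterated to a fixed point):
  FIRST(E) = { 'd', 'n', 'num' }

From Y → E:
  - E is a non-terminal: add FIRST(E) \ {ε} = { 'd', 'n', 'num' }
    E is not nullable, so stop
From Y → num E E:
  - num is a terminal: add 'num' and stop
From Y → d:
  - d is a terminal: add 'd' and stop
From Y → n:
  - n is a terminal: add 'n' and stop

Collecting: FIRST(Y) = { 'd', 'n', 'num' }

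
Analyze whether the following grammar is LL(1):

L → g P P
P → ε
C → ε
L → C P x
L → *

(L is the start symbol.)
Yes, the grammar is LL(1).

A grammar is LL(1) if for each non-terminal N with multiple productions, the predict sets of those productions are pairwise disjoint, where PREDICT(N → α) = (FIRST(α) \ {ε}) ∪ (FOLLOW(N) if α ⇒* ε).

Relevant sets:
  FIRST(C) = { ε }
  FIRST(P) = { ε }

For L:
  PREDICT(L → g P P) = { 'g' }
  PREDICT(L → C P x) = { 'x' }
  PREDICT(L → '*') = { '*' }
P, C have a single production, so nothing to check there.

All predict sets are disjoint. The grammar IS LL(1).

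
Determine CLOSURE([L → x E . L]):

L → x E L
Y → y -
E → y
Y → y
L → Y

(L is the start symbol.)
To compute CLOSURE, for each item [A → α.Bβ] where B is a non-terminal, add [B → .γ] for all productions B → γ; repeat for the newly added items until nothing changes.

Start with: [L → x E . L]
  [L → x E . L] has the dot before L: add [L → . x E L], [L → . Y]
  [L → . Y] has the dot before Y: add [Y → . y -], [Y → . y]
No further items can be added.

CLOSURE = { [L → . Y], [L → . x E L], [L → x E . L], [Y → . y -], [Y → . y] }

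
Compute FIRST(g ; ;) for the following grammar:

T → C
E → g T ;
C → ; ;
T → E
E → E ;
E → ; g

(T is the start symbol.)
To compute FIRST(g ; ;), process the symbols left to right:
Symbol g is a terminal. Add 'g' and stop.
FIRST(g ; ;) = { 'g' }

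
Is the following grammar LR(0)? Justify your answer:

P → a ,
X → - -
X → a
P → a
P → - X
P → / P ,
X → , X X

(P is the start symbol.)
A grammar is LR(0) if no state in the canonical LR(0) collection has:
  - both a shift item (dot before a terminal) and a complete item (shift-reduce conflict), or
  - two or more complete items (reduce-reduce conflict; the accept item [P' → P .] counts as a complete item here).

Augment with P' → P and build the canonical LR(0) collection (I0 = CLOSURE({[P' → . P]}), then GOTO on every symbol after a dot until no new states appear). It has 15 states:
  I0: { [P → . - X], [P → . / P ,], [P → . a ,], [P → . a], [P' → . P] }  — shift
  I1: { [P → - . X], [X → . , X X], [X → . - -], [X → . a] }  — shift
  I2: { [P → . - X], [P → . / P ,], [P → . a ,], [P → . a], [P → / . P ,] }  — shift
  I3: { [P' → P .] }  — accept
  I4: { [P → a . ,], [P → a .] }  — shift, reduce
  I5: { [P → a , .] }  — reduce
  I6: { [P → / P . ,] }  — shift
  I7: { [P → / P , .] }  — reduce
  I8: { [X → , . X X], [X → . , X X], [X → . - -], [X → . a] }  — shift
  I9: { [X → - . -] }  — shift
  I10: { [P → - X .] }  — reduce
  I11: { [X → a .] }  — reduce
  I12: { [X → - - .] }  — reduce
  I13: { [X → , X . X], [X → . , X X], [X → . - -], [X → . a] }  — shift
  I14: { [X → , X X .] }  — reduce

Conflict in state I4:
  Shift-reduce conflict between [P → a .] and [P → a . ,]
So the grammar is NOT LR(0).

Answer: No. Shift-reduce conflict between [P → a .] and [P → a . ,]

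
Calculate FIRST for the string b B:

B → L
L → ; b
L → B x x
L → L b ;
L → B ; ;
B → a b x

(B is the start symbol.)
To compute FIRST(b B), process the symbols left to right:
Symbol b is a terminal. Add 'b' and stop.
FIRST(b B) = { 'b' }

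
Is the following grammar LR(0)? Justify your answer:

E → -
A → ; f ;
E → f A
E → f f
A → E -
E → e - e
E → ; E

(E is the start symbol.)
Augment with E' → E and build the canonical LR(0) collection (I0 = CLOSURE({[E' → . E]}), then GOTO on every symbol after a dot until no new states appear). It has 16 states:
  I0: { [E → . -], [E → . ; E], [E → . e - e], [E → . f A], [E → . f f], [E' → . E] }  — shift
  I1: { [E → - .] }  — reduce
  I2: { [E → . -], [E → . ; E], [E → . e - e], [E → . f A], [E → . f f], [E → ; . E] }  — shift
  I3: { [E' → E .] }  — accept
  I4: { [E → e . - e] }  — shift
  I5: { [A → . ; f ;], [A → . E -], [E → . -], [E → . ; E], [E → . e - e], [E → . f A], [E → . f f], [E → f . A], [E → f . f] }  — shift
  I6: { [A → ; . f ;], [E → . -], [E → . ; E], [E → . e - e], [E → . f A], [E → . f f], [E → ; . E] }  — shift
  I7: { [E → f A .] }  — reduce
  I8: { [A → E . -] }  — shift
  I9: { [A → . ; f ;], [A → . E -], [E → . -], [E → . ; E], [E → . e - e], [E → . f A], [E → . f f], [E → f . A], [E → f . f], [E → f f .] }  — shift, reduce
  I10: { [A → E - .] }  — reduce
  I11: { [E → ; E .] }  — reduce
  I12: { [A → . ; f ;], [A → . E -], [A → ; f . ;], [E → . -], [E → . ; E], [E → . e - e], [E → . f A], [E → . f f], [E → f . A], [E → f . f] }  — shift
  I13: { [A → ; . f ;], [A → ; f ; .], [E → . -], [E → . ; E], [E → . e - e], [E → . f A], [E → . f f], [E → ; . E] }  — shift, reduce
  I14: { [E → e - . e] }  — shift
  I15: { [E → e - e .] }  — reduce

Conflict in state I9:
  Shift-reduce conflict between [E → f f .] and [A → . ; f ;]
So the grammar is NOT LR(0).

Answer: No. Shift-reduce conflict between [E → f f .] and [A → . ; f ;]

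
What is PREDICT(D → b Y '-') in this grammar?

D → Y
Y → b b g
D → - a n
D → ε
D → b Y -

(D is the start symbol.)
{ 'b' }

PREDICT(D → b Y '-') = (FIRST(RHS) \ {ε}) ∪ (FOLLOW(D) if ε ∈ FIRST(RHS), i.e. RHS ⇒* ε)
FIRST(b Y '-') = { 'b' }
ε ∉ FIRST(b Y '-'), so FOLLOW(D) is not added.
PREDICT(D → b Y '-') = { 'b' }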